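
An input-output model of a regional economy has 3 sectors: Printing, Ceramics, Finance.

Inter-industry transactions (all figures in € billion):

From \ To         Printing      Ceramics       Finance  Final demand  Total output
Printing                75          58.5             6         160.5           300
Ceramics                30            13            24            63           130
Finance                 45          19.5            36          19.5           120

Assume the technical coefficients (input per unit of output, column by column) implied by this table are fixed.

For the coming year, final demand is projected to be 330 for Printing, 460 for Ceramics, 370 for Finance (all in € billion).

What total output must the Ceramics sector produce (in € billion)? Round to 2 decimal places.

x_2 = 826.16

Technical coefficients a_ij = z_ij / X_j:
  a_11 = 75/300 = 0.25, a_21 = 30/300 = 0.10, a_31 = 45/300 = 0.15
  a_12 = 58.5/130 = 0.45, a_22 = 13/130 = 0.10, a_32 = 19.5/130 = 0.15
  a_13 = 6/120 = 0.05, a_23 = 24/120 = 0.20, a_33 = 36/120 = 0.30
I − A =
  [   0.75    -0.45    -0.05]
  [  -0.10     0.90    -0.20]
  [  -0.15    -0.15     0.70]
Cofactors of I−A, C_ij = (−1)^(i+j)·(minor ij) (rows/columns in the sector order above):
  C_11 = (0.90)(0.70) − (-0.20)(-0.15) = 0.6000
  C_12 = −[(-0.10)(0.70) − (-0.20)(-0.15)] = 0.1000
  C_13 = (-0.10)(-0.15) − (0.90)(-0.15) = 0.1500
  C_21 = −[(-0.45)(0.70) − (-0.05)(-0.15)] = 0.3225
  C_22 = (0.75)(0.70) − (-0.05)(-0.15) = 0.5175
  C_23 = −[(0.75)(-0.15) − (-0.45)(-0.15)] = 0.1800
  C_31 = (-0.45)(-0.20) − (-0.05)(0.90) = 0.1350
  C_32 = −[(0.75)(-0.20) − (-0.05)(-0.10)] = 0.1550
  C_33 = (0.75)(0.90) − (-0.45)(-0.10) = 0.6300
det(I−A) = Σ_j (I−A)_1j·C_1j = (0.75)(0.6000) + (-0.45)(0.1000) + (-0.05)(0.1500) = 0.3975
adj(I−A) = Cᵀ =
  [ 0.6000   0.3225   0.1350]
  [ 0.1000   0.5175   0.1550]
  [ 0.1500   0.1800   0.6300]
(I − A)⁻¹ = adj(I−A) / det(I−A) ≈
  [   1.5094     0.8113     0.3396]
  [   0.2516     1.3019     0.3899]
  [   0.3774     0.4528     1.5849]
x = (I − A)⁻¹ d = adj(I−A)·d / det(I−A), with det(I−A) = 0.3975:
  x_1 = (0.6000·330 + 0.3225·460 + 0.1350·370) / 0.3975 = 396.30 / 0.3975 ≈ 996.98
  x_2 = (0.1000·330 + 0.5175·460 + 0.1550·370) / 0.3975 = 328.40 / 0.3975 ≈ 826.16
  x_3 = (0.1500·330 + 0.1800·460 + 0.6300·370) / 0.3975 = 365.40 / 0.3975 ≈ 919.25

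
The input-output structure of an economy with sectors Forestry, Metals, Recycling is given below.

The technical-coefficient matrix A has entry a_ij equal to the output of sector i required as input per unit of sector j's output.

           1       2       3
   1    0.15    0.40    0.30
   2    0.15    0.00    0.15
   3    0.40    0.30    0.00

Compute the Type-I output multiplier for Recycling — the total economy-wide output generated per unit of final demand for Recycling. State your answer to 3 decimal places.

m_3 = 2.225

I − A =
  [   0.85    -0.40    -0.30]
  [  -0.15     1.00    -0.15]
  [  -0.40    -0.30     1.00]
Cofactors of I−A, C_ij = (−1)^(i+j)·(minor ij) (rows/columns in the sector order above):
  C_11 = (1.00)(1.00) − (-0.15)(-0.30) = 0.9550
  C_12 = −[(-0.15)(1.00) − (-0.15)(-0.40)] = 0.2100
  C_13 = (-0.15)(-0.30) − (1.00)(-0.40) = 0.4450
  C_21 = −[(-0.40)(1.00) − (-0.30)(-0.30)] = 0.4900
  C_22 = (0.85)(1.00) − (-0.30)(-0.40) = 0.7300
  C_23 = −[(0.85)(-0.30) − (-0.40)(-0.40)] = 0.4150
  C_31 = (-0.40)(-0.15) − (-0.30)(1.00) = 0.3600
  C_32 = −[(0.85)(-0.15) − (-0.30)(-0.15)] = 0.1725
  C_33 = (0.85)(1.00) − (-0.40)(-0.15) = 0.7900
det(I−A) = Σ_j (I−A)_1j·C_1j = (0.85)(0.9550) + (-0.40)(0.2100) + (-0.30)(0.4450) = 0.59425
adj(I−A) = Cᵀ =
  [ 0.9550   0.4900   0.3600]
  [ 0.2100   0.7300   0.1725]
  [ 0.4450   0.4150   0.7900]
(I − A)⁻¹ = adj(I−A) / det(I−A) ≈
  [   1.6071     0.8246     0.6058]
  [   0.3534     1.2284     0.2903]
  [   0.7488     0.6984     1.3294]
The output multiplier for sector j is the column-j sum of the Leontief inverse (I − A)⁻¹ = adj(I−A) / det(I−A).
Column 3 of adj(I−A): (0.3600, 0.1725, 0.7900); det(I−A) = 0.59425.
m_3 = (0.3600 + 0.1725 + 0.7900) / 0.59425 = 1.3225 / 0.59425 ≈ 2.225.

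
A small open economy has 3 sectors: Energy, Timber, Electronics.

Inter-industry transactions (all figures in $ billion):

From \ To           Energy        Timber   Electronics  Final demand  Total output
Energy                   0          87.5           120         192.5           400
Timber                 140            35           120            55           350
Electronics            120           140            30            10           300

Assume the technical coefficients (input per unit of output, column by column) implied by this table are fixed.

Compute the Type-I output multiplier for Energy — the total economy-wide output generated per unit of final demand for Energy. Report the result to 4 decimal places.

m_1 = 3.9629

Technical coefficients a_ij = z_ij / X_j:
  a_11 = 0/400 = 0.00, a_21 = 140/400 = 0.35, a_31 = 120/400 = 0.30
  a_12 = 87.5/350 = 0.25, a_22 = 35/350 = 0.10, a_32 = 140/350 = 0.40
  a_13 = 120/300 = 0.40, a_23 = 120/300 = 0.40, a_33 = 30/300 = 0.10
I − A =
  [   1.00    -0.25    -0.40]
  [  -0.35     0.90    -0.40]
  [  -0.30    -0.40     0.90]
Cofactors of I−A, C_ij = (−1)^(i+j)·(minor ij) (rows/columns in the sector order above):
  C_11 = (0.90)(0.90) − (-0.40)(-0.40) = 0.6500
  C_12 = −[(-0.35)(0.90) − (-0.40)(-0.30)] = 0.4350
  C_13 = (-0.35)(-0.40) − (0.90)(-0.30) = 0.4100
  C_21 = −[(-0.25)(0.90) − (-0.40)(-0.40)] = 0.3850
  C_22 = (1.00)(0.90) − (-0.40)(-0.30) = 0.7800
  C_23 = −[(1.00)(-0.40) − (-0.25)(-0.30)] = 0.4750
  C_31 = (-0.25)(-0.40) − (-0.40)(0.90) = 0.4600
  C_32 = −[(1.00)(-0.40) − (-0.40)(-0.35)] = 0.5400
  C_33 = (1.00)(0.90) − (-0.25)(-0.35) = 0.8125
det(I−A) = Σ_j (I−A)_1j·C_1j = (1.00)(0.6500) + (-0.25)(0.4350) + (-0.40)(0.4100) = 0.37725
adj(I−A) = Cᵀ =
  [ 0.6500   0.3850   0.4600]
  [ 0.4350   0.7800   0.5400]
  [ 0.4100   0.4750   0.8125]
(I − A)⁻¹ = adj(I−A) / det(I−A) ≈
  [   1.72300     1.02054     1.21935]
  [   1.15308     2.06759     1.43141]
  [   1.08681     1.25911     2.15374]
The output multiplier for sector j is the column-j sum of the Leontief inverse (I − A)⁻¹ = adj(I−A) / det(I−A).
Column 1 of adj(I−A): (0.6500, 0.4350, 0.4100); det(I−A) = 0.37725.
m_1 = (0.6500 + 0.4350 + 0.4100) / 0.37725 = 1.495 / 0.37725 ≈ 3.9629.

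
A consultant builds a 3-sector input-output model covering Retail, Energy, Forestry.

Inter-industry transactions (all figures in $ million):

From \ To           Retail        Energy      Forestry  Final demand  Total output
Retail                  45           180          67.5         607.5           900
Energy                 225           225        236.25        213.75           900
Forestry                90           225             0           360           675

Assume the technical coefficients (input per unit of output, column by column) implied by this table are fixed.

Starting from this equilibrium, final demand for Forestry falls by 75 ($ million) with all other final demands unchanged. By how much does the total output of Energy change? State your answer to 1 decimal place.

Δx_E = -48.0

Technical coefficients a_ij = z_ij / X_j:
  a_RR = 45/900 = 0.05, a_ER = 225/900 = 0.25, a_FR = 90/900 = 0.10
  a_RE = 180/900 = 0.20, a_EE = 225/900 = 0.25, a_FE = 225/900 = 0.25
  a_RF = 67.5/675 = 0.10, a_EF = 236.25/675 = 0.35, a_FF = 0/675 = 0.00
I − A =
  [   0.95    -0.20    -0.10]
  [  -0.25     0.75    -0.35]
  [  -0.10    -0.25     1.00]
Cofactors of I−A, C_ij = (−1)^(i+j)·(minor ij) (rows/columns in the sector order above):
  C_11 = (0.75)(1.00) − (-0.35)(-0.25) = 0.6625
  C_12 = −[(-0.25)(1.00) − (-0.35)(-0.10)] = 0.2850
  C_13 = (-0.25)(-0.25) − (0.75)(-0.10) = 0.1375
  C_21 = −[(-0.20)(1.00) − (-0.10)(-0.25)] = 0.2250
  C_22 = (0.95)(1.00) − (-0.10)(-0.10) = 0.9400
  C_23 = −[(0.95)(-0.25) − (-0.20)(-0.10)] = 0.2575
  C_31 = (-0.20)(-0.35) − (-0.10)(0.75) = 0.1450
  C_32 = −[(0.95)(-0.35) − (-0.10)(-0.25)] = 0.3575
  C_33 = (0.95)(0.75) − (-0.20)(-0.25) = 0.6625
det(I−A) = Σ_j (I−A)_1j·C_1j = (0.95)(0.6625) + (-0.20)(0.2850) + (-0.10)(0.1375) = 0.558625
adj(I−A) = Cᵀ =
  [ 0.6625   0.2250   0.1450]
  [ 0.2850   0.9400   0.3575]
  [ 0.1375   0.2575   0.6625]
(I − A)⁻¹ = adj(I−A) / det(I−A) ≈
  [   1.1859     0.4028     0.2596]
  [   0.5102     1.6827     0.6400]
  [   0.2461     0.4610     1.1859]
Δx = (I − A)⁻¹ Δd with Δd having -75 in the Forestry component and 0 elsewhere.
So Δx_E = L_EF · (-75), where L_EF = adj(I−A)_EF / det(I−A) = 0.3575 / 0.558625.
Δx_E = 0.3575 × (-75) / 0.558625 = -26.8125 / 0.558625 ≈ -48.0.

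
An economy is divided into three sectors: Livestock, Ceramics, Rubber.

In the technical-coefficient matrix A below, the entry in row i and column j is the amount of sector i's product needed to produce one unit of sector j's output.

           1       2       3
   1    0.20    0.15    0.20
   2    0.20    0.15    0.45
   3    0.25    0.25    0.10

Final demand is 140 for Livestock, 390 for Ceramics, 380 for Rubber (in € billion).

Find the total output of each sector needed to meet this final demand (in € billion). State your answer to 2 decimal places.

I − A =
  [   0.80    -0.15    -0.20]
  [  -0.20     0.85    -0.45]
  [  -0.25    -0.25     0.90]
Cofactors of I−A, C_ij = (−1)^(i+j)·(minor ij) (rows/columns in the sector order above):
  C_11 = (0.85)(0.90) − (-0.45)(-0.25) = 0.6525
  C_12 = −[(-0.20)(0.90) − (-0.45)(-0.25)] = 0.2925
  C_13 = (-0.20)(-0.25) − (0.85)(-0.25) = 0.2625
  C_21 = −[(-0.15)(0.90) − (-0.20)(-0.25)] = 0.1850
  C_22 = (0.80)(0.90) − (-0.20)(-0.25) = 0.6700
  C_23 = −[(0.80)(-0.25) − (-0.15)(-0.25)] = 0.2375
  C_31 = (-0.15)(-0.45) − (-0.20)(0.85) = 0.2375
  C_32 = −[(0.80)(-0.45) − (-0.20)(-0.20)] = 0.4000
  C_33 = (0.80)(0.85) − (-0.15)(-0.20) = 0.6500
det(I−A) = Σ_j (I−A)_1j·C_1j = (0.80)(0.6525) + (-0.15)(0.2925) + (-0.20)(0.2625) = 0.425625
adj(I−A) = Cᵀ =
  [ 0.6525   0.1850   0.2375]
  [ 0.2925   0.6700   0.4000]
  [ 0.2625   0.2375   0.6500]
(I − A)⁻¹ = adj(I−A) / det(I−A) ≈
  [   1.5330     0.4347     0.5580]
  [   0.6872     1.5742     0.9398]
  [   0.6167     0.5580     1.5272]
x = (I − A)⁻¹ d = adj(I−A)·d / det(I−A), with det(I−A) = 0.425625:
  x_1 = (0.6525·140 + 0.1850·390 + 0.2375·380) / 0.425625 = 253.75 / 0.425625 ≈ 596.18
  x_2 = (0.2925·140 + 0.6700·390 + 0.4000·380) / 0.425625 = 454.25 / 0.425625 ≈ 1067.25
  x_3 = (0.2625·140 + 0.2375·390 + 0.6500·380) / 0.425625 = 376.375 / 0.425625 ≈ 884.29

x_1 = 596.18, x_2 = 1067.25, x_3 = 884.29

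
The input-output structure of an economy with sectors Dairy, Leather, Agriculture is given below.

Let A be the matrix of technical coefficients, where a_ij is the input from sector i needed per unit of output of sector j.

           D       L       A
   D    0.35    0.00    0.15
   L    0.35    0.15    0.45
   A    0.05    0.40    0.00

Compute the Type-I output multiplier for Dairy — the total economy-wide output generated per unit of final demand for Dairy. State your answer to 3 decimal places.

m_D = 3.002

I − A =
  [   0.65     0.00    -0.15]
  [  -0.35     0.85    -0.45]
  [  -0.05    -0.40     1.00]
Cofactors of I−A, C_ij = (−1)^(i+j)·(minor ij) (rows/columns in the sector order above):
  C_11 = (0.85)(1.00) − (-0.45)(-0.40) = 0.6700
  C_12 = −[(-0.35)(1.00) − (-0.45)(-0.05)] = 0.3725
  C_13 = (-0.35)(-0.40) − (0.85)(-0.05) = 0.1825
  C_21 = −[(0.00)(1.00) − (-0.15)(-0.40)] = 0.0600
  C_22 = (0.65)(1.00) − (-0.15)(-0.05) = 0.6425
  C_23 = −[(0.65)(-0.40) − (0.00)(-0.05)] = 0.2600
  C_31 = (0.00)(-0.45) − (-0.15)(0.85) = 0.1275
  C_32 = −[(0.65)(-0.45) − (-0.15)(-0.35)] = 0.3450
  C_33 = (0.65)(0.85) − (0.00)(-0.35) = 0.5525
det(I−A) = Σ_j (I−A)_1j·C_1j = (0.65)(0.6700) + (0.00)(0.3725) + (-0.15)(0.1825) = 0.408125
adj(I−A) = Cᵀ =
  [ 0.6700   0.0600   0.1275]
  [ 0.3725   0.6425   0.3450]
  [ 0.1825   0.2600   0.5525]
(I − A)⁻¹ = adj(I−A) / det(I−A) ≈
  [   1.6417     0.1470     0.3124]
  [   0.9127     1.5743     0.8453]
  [   0.4472     0.6371     1.3538]
The output multiplier for sector j is the column-j sum of the Leontief inverse (I − A)⁻¹ = adj(I−A) / det(I−A).
Column D of adj(I−A): (0.6700, 0.3725, 0.1825); det(I−A) = 0.408125.
m_D = (0.6700 + 0.3725 + 0.1825) / 0.408125 = 1.225 / 0.408125 ≈ 3.002.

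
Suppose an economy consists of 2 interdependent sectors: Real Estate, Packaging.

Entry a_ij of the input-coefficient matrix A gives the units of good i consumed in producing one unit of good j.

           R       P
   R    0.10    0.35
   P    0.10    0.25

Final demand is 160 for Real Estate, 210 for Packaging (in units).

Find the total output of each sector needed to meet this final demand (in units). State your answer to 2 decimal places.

I − A =
  [   0.90    -0.35]
  [  -0.10     0.75]
det(I−A) = (0.90)(0.75) − (-0.35)(-0.10) = 0.6400
adj(I−A) = [[0.75, 0.35], [0.10, 0.90]]
(I − A)⁻¹ = adj(I−A) / det(I−A) ≈
  [   1.1719     0.5469]
  [   0.1563     1.4063]
x = (I − A)⁻¹ d = adj(I−A)·d / det(I−A), with det(I−A) = 0.6400:
  x_R = (0.75·160 + 0.35·210) / 0.6400 = 193.50 / 0.6400 ≈ 302.34
  x_P = (0.10·160 + 0.90·210) / 0.6400 = 205.00 / 0.6400 ≈ 320.31

x_R = 302.34, x_P = 320.31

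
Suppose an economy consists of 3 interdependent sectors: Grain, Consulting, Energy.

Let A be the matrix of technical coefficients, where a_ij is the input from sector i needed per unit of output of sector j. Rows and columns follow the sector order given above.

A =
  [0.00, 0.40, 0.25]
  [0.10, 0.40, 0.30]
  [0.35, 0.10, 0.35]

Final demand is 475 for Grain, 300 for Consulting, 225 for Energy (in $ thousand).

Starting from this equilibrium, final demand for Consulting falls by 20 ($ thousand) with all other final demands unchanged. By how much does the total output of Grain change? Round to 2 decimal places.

Δx_1 = -24.05

I − A =
  [   1.00    -0.40    -0.25]
  [  -0.10     0.60    -0.30]
  [  -0.35    -0.10     0.65]
Cofactors of I−A, C_ij = (−1)^(i+j)·(minor ij) (rows/columns in the sector order above):
  C_11 = (0.60)(0.65) − (-0.30)(-0.10) = 0.3600
  C_12 = −[(-0.10)(0.65) − (-0.30)(-0.35)] = 0.1700
  C_13 = (-0.10)(-0.10) − (0.60)(-0.35) = 0.2200
  C_21 = −[(-0.40)(0.65) − (-0.25)(-0.10)] = 0.2850
  C_22 = (1.00)(0.65) − (-0.25)(-0.35) = 0.5625
  C_23 = −[(1.00)(-0.10) − (-0.40)(-0.35)] = 0.2400
  C_31 = (-0.40)(-0.30) − (-0.25)(0.60) = 0.2700
  C_32 = −[(1.00)(-0.30) − (-0.25)(-0.10)] = 0.3250
  C_33 = (1.00)(0.60) − (-0.40)(-0.10) = 0.5600
det(I−A) = Σ_j (I−A)_1j·C_1j = (1.00)(0.3600) + (-0.40)(0.1700) + (-0.25)(0.2200) = 0.2370
adj(I−A) = Cᵀ =
  [ 0.3600   0.2850   0.2700]
  [ 0.1700   0.5625   0.3250]
  [ 0.2200   0.2400   0.5600]
(I − A)⁻¹ = adj(I−A) / det(I−A) ≈
  [   1.5190     1.2025     1.1392]
  [   0.7173     2.3734     1.3713]
  [   0.9283     1.0127     2.3629]
Δx = (I − A)⁻¹ Δd with Δd having -20 in the Consulting component and 0 elsewhere.
So Δx_1 = L_12 · (-20), where L_12 = adj(I−A)_12 / det(I−A) = 0.2850 / 0.2370.
Δx_1 = 0.2850 × (-20) / 0.2370 = -5.70 / 0.2370 ≈ -24.05.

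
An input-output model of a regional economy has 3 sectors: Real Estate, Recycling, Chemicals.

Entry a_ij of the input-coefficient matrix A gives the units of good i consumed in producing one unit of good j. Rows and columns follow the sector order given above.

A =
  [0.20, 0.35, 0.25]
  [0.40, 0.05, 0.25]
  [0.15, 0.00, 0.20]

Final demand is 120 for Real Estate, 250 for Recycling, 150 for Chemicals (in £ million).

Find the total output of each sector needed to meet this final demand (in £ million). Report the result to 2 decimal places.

I − A =
  [   0.80    -0.35    -0.25]
  [  -0.40     0.95    -0.25]
  [  -0.15     0.00     0.80]
Cofactors of I−A, C_ij = (−1)^(i+j)·(minor ij) (rows/columns in the sector order above):
  C_11 = (0.95)(0.80) − (-0.25)(0.00) = 0.7600
  C_12 = −[(-0.40)(0.80) − (-0.25)(-0.15)] = 0.3575
  C_13 = (-0.40)(0.00) − (0.95)(-0.15) = 0.1425
  C_21 = −[(-0.35)(0.80) − (-0.25)(0.00)] = 0.2800
  C_22 = (0.80)(0.80) − (-0.25)(-0.15) = 0.6025
  C_23 = −[(0.80)(0.00) − (-0.35)(-0.15)] = 0.0525
  C_31 = (-0.35)(-0.25) − (-0.25)(0.95) = 0.3250
  C_32 = −[(0.80)(-0.25) − (-0.25)(-0.40)] = 0.3000
  C_33 = (0.80)(0.95) − (-0.35)(-0.40) = 0.6200
det(I−A) = Σ_j (I−A)_1j·C_1j = (0.80)(0.7600) + (-0.35)(0.3575) + (-0.25)(0.1425) = 0.44725
adj(I−A) = Cᵀ =
  [ 0.7600   0.2800   0.3250]
  [ 0.3575   0.6025   0.3000]
  [ 0.1425   0.0525   0.6200]
(I − A)⁻¹ = adj(I−A) / det(I−A) ≈
  [   1.6993     0.6260     0.7267]
  [   0.7993     1.3471     0.6708]
  [   0.3186     0.1174     1.3862]
x = (I − A)⁻¹ d = adj(I−A)·d / det(I−A), with det(I−A) = 0.44725:
  x_1 = (0.7600·120 + 0.2800·250 + 0.3250·150) / 0.44725 = 209.95 / 0.44725 ≈ 469.42
  x_2 = (0.3575·120 + 0.6025·250 + 0.3000·150) / 0.44725 = 238.525 / 0.44725 ≈ 533.31
  x_3 = (0.1425·120 + 0.0525·250 + 0.6200·150) / 0.44725 = 123.225 / 0.44725 ≈ 275.52

x_1 = 469.42, x_2 = 533.31, x_3 = 275.52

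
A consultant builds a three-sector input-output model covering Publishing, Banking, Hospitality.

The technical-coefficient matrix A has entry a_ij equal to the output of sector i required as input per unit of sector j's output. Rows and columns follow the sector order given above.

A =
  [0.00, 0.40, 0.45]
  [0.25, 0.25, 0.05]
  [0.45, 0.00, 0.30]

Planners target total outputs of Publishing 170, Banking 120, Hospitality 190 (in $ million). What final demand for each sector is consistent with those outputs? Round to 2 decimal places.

I − A =
  [   1.00    -0.40    -0.45]
  [  -0.25     0.75    -0.05]
  [  -0.45     0.00     0.70]
d = (I − A) x:
  d_1 = (+1.00)·170 + (-0.40)·120 + (-0.45)·190 = 36.50
  d_2 = (-0.25)·170 + (+0.75)·120 + (-0.05)·190 = 38.00
  d_3 = (-0.45)·170 + (+0.00)·120 + (+0.70)·190 = 56.50

d_1 = 36.50, d_2 = 38.00, d_3 = 56.50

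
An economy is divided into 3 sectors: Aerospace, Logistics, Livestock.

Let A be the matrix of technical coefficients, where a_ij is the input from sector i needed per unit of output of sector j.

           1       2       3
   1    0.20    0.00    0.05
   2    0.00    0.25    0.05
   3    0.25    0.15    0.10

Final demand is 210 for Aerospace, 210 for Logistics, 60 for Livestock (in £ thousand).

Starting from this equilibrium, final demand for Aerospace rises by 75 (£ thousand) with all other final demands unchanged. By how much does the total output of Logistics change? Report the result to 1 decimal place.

I − A =
  [   0.80     0.00    -0.05]
  [   0.00     0.75    -0.05]
  [  -0.25    -0.15     0.90]
Cofactors of I−A, C_ij = (−1)^(i+j)·(minor ij) (rows/columns in the sector order above):
  C_11 = (0.75)(0.90) − (-0.05)(-0.15) = 0.6675
  C_12 = −[(0.00)(0.90) − (-0.05)(-0.25)] = 0.0125
  C_13 = (0.00)(-0.15) − (0.75)(-0.25) = 0.1875
  C_21 = −[(0.00)(0.90) − (-0.05)(-0.15)] = 0.0075
  C_22 = (0.80)(0.90) − (-0.05)(-0.25) = 0.7075
  C_23 = −[(0.80)(-0.15) − (0.00)(-0.25)] = 0.1200
  C_31 = (0.00)(-0.05) − (-0.05)(0.75) = 0.0375
  C_32 = −[(0.80)(-0.05) − (-0.05)(0.00)] = 0.0400
  C_33 = (0.80)(0.75) − (0.00)(0.00) = 0.6000
det(I−A) = Σ_j (I−A)_1j·C_1j = (0.80)(0.6675) + (0.00)(0.0125) + (-0.05)(0.1875) = 0.524625
adj(I−A) = Cᵀ =
  [ 0.6675   0.0075   0.0375]
  [ 0.0125   0.7075   0.0400]
  [ 0.1875   0.1200   0.6000]
(I − A)⁻¹ = adj(I−A) / det(I−A) ≈
  [   1.2723     0.0143     0.0715]
  [   0.0238     1.3486     0.0762]
  [   0.3574     0.2287     1.1437]
Δx = (I − A)⁻¹ Δd with Δd having +75 in the Aerospace component and 0 elsewhere.
So Δx_2 = L_21 · (+75), where L_21 = adj(I−A)_21 / det(I−A) = 0.0125 / 0.524625.
Δx_2 = 0.0125 × (+75) / 0.524625 = 0.9375 / 0.524625 ≈ 1.8.

Δx_2 = 1.8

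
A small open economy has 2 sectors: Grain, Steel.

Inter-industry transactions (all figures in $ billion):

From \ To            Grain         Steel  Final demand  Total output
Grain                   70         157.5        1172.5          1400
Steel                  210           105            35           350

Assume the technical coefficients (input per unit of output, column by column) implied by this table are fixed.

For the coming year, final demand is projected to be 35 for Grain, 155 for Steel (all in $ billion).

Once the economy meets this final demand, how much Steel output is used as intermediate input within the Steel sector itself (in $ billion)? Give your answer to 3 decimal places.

Technical coefficients a_ij = z_ij / X_j:
  a_11 = 70/1400 = 0.05, a_21 = 210/1400 = 0.15
  a_12 = 157.5/350 = 0.45, a_22 = 105/350 = 0.30
I − A =
  [   0.95    -0.45]
  [  -0.15     0.70]
det(I−A) = (0.95)(0.70) − (-0.45)(-0.15) = 0.5975
adj(I−A) = [[0.70, 0.45], [0.15, 0.95]]
(I − A)⁻¹ = adj(I−A) / det(I−A) ≈
  [   1.1715     0.7531]
  [   0.2510     1.5900]
First solve x = (I − A)⁻¹ d = adj(I−A)·d / det(I−A); in particular x_2 = (0.15·35 + 0.95·155) / 0.5975 = 152.50 / 0.5975 ≈ 255.23013.
Intermediate flow from 2 to 2: z_22 = a_22 · x_2 = 0.30 × 152.50 / 0.5975 = 45.75 / 0.5975 ≈ 76.569.

z_22 = 76.569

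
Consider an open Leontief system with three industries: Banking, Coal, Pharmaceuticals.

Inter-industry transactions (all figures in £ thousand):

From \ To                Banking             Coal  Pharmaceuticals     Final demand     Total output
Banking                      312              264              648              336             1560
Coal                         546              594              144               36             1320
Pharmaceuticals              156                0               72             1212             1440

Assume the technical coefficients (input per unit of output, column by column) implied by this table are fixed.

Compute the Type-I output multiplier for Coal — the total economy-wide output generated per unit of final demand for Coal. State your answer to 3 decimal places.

m_C = 2.848

Technical coefficients a_ij = z_ij / X_j:
  a_BB = 312/1560 = 0.20, a_CB = 546/1560 = 0.35, a_PB = 156/1560 = 0.10
  a_BC = 264/1320 = 0.20, a_CC = 594/1320 = 0.45, a_PC = 0/1320 = 0.00
  a_BP = 648/1440 = 0.45, a_CP = 144/1440 = 0.10, a_PP = 72/1440 = 0.05
I − A =
  [   0.80    -0.20    -0.45]
  [  -0.35     0.55    -0.10]
  [  -0.10     0.00     0.95]
Cofactors of I−A, C_ij = (−1)^(i+j)·(minor ij) (rows/columns in the sector order above):
  C_11 = (0.55)(0.95) − (-0.10)(0.00) = 0.5225
  C_12 = −[(-0.35)(0.95) − (-0.10)(-0.10)] = 0.3425
  C_13 = (-0.35)(0.00) − (0.55)(-0.10) = 0.0550
  C_21 = −[(-0.20)(0.95) − (-0.45)(0.00)] = 0.1900
  C_22 = (0.80)(0.95) − (-0.45)(-0.10) = 0.7150
  C_23 = −[(0.80)(0.00) − (-0.20)(-0.10)] = 0.0200
  C_31 = (-0.20)(-0.10) − (-0.45)(0.55) = 0.2675
  C_32 = −[(0.80)(-0.10) − (-0.45)(-0.35)] = 0.2375
  C_33 = (0.80)(0.55) − (-0.20)(-0.35) = 0.3700
det(I−A) = Σ_j (I−A)_1j·C_1j = (0.80)(0.5225) + (-0.20)(0.3425) + (-0.45)(0.0550) = 0.32475
adj(I−A) = Cᵀ =
  [ 0.5225   0.1900   0.2675]
  [ 0.3425   0.7150   0.2375]
  [ 0.0550   0.0200   0.3700]
(I − A)⁻¹ = adj(I−A) / det(I−A) ≈
  [   1.6089     0.5851     0.8237]
  [   1.0547     2.2017     0.7313]
  [   0.1694     0.0616     1.1393]
The output multiplier for sector j is the column-j sum of the Leontief inverse (I − A)⁻¹ = adj(I−A) / det(I−A).
Column C of adj(I−A): (0.1900, 0.7150, 0.0200); det(I−A) = 0.32475.
m_C = (0.1900 + 0.7150 + 0.0200) / 0.32475 = 0.925 / 0.32475 ≈ 2.848.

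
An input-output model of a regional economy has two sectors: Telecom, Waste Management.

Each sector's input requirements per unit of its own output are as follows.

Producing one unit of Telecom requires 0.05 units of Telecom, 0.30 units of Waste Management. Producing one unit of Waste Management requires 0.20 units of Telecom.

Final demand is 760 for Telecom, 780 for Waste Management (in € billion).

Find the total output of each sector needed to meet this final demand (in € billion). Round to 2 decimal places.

x_1 = 1029.21, x_2 = 1088.76

I − A =
  [   0.95    -0.20]
  [  -0.30     1.00]
det(I−A) = (0.95)(1.00) − (-0.20)(-0.30) = 0.8900
adj(I−A) = [[1.00, 0.20], [0.30, 0.95]]
(I − A)⁻¹ = adj(I−A) / det(I−A) ≈
  [   1.1236     0.2247]
  [   0.3371     1.0674]
x = (I − A)⁻¹ d = adj(I−A)·d / det(I−A), with det(I−A) = 0.8900:
  x_1 = (1.00·760 + 0.20·780) / 0.8900 = 916.00 / 0.8900 ≈ 1029.21
  x_2 = (0.30·760 + 0.95·780) / 0.8900 = 969.00 / 0.8900 ≈ 1088.76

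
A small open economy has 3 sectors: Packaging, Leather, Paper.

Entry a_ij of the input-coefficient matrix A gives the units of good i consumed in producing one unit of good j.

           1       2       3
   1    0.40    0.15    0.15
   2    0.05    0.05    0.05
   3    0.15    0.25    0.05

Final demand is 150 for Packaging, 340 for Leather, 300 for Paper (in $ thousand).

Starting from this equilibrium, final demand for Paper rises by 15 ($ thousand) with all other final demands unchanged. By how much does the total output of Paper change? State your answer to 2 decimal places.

I − A =
  [   0.60    -0.15    -0.15]
  [  -0.05     0.95    -0.05]
  [  -0.15    -0.25     0.95]
Cofactors of I−A, C_ij = (−1)^(i+j)·(minor ij) (rows/columns in the sector order above):
  C_11 = (0.95)(0.95) − (-0.05)(-0.25) = 0.8900
  C_12 = −[(-0.05)(0.95) − (-0.05)(-0.15)] = 0.0550
  C_13 = (-0.05)(-0.25) − (0.95)(-0.15) = 0.1550
  C_21 = −[(-0.15)(0.95) − (-0.15)(-0.25)] = 0.1800
  C_22 = (0.60)(0.95) − (-0.15)(-0.15) = 0.5475
  C_23 = −[(0.60)(-0.25) − (-0.15)(-0.15)] = 0.1725
  C_31 = (-0.15)(-0.05) − (-0.15)(0.95) = 0.1500
  C_32 = −[(0.60)(-0.05) − (-0.15)(-0.05)] = 0.0375
  C_33 = (0.60)(0.95) − (-0.15)(-0.05) = 0.5625
det(I−A) = Σ_j (I−A)_1j·C_1j = (0.60)(0.8900) + (-0.15)(0.0550) + (-0.15)(0.1550) = 0.5025
adj(I−A) = Cᵀ =
  [ 0.8900   0.1800   0.1500]
  [ 0.0550   0.5475   0.0375]
  [ 0.1550   0.1725   0.5625]
(I − A)⁻¹ = adj(I−A) / det(I−A) ≈
  [   1.7711     0.3582     0.2985]
  [   0.1095     1.0896     0.0746]
  [   0.3085     0.3433     1.1194]
Δx = (I − A)⁻¹ Δd with Δd having +15 in the Paper component and 0 elsewhere.
So Δx_3 = L_33 · (+15), where L_33 = adj(I−A)_33 / det(I−A) = 0.5625 / 0.5025.
Δx_3 = 0.5625 × (+15) / 0.5025 = 8.4375 / 0.5025 ≈ 16.79.

Δx_3 = 16.79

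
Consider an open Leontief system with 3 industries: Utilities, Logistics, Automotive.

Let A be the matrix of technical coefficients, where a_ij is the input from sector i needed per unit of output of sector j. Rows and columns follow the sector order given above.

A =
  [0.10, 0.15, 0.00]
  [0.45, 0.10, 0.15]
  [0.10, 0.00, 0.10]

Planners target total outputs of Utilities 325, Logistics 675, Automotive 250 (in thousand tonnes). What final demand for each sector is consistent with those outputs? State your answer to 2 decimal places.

I − A =
  [   0.90    -0.15     0.00]
  [  -0.45     0.90    -0.15]
  [  -0.10     0.00     0.90]
d = (I − A) x:
  d_1 = (+0.90)·325 + (-0.15)·675 + (+0.00)·250 = 191.25
  d_2 = (-0.45)·325 + (+0.90)·675 + (-0.15)·250 = 423.75
  d_3 = (-0.10)·325 + (+0.00)·675 + (+0.90)·250 = 192.50

d_1 = 191.25, d_2 = 423.75, d_3 = 192.50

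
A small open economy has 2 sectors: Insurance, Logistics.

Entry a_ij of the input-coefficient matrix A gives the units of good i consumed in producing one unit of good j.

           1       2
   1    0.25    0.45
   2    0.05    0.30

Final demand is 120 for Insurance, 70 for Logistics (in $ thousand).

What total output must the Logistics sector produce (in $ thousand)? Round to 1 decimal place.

x_2 = 116.4

I − A =
  [   0.75    -0.45]
  [  -0.05     0.70]
det(I−A) = (0.75)(0.70) − (-0.45)(-0.05) = 0.5025
adj(I−A) = [[0.70, 0.45], [0.05, 0.75]]
(I − A)⁻¹ = adj(I−A) / det(I−A) ≈
  [   1.3930     0.8955]
  [   0.0995     1.4925]
x = (I − A)⁻¹ d = adj(I−A)·d / det(I−A), with det(I−A) = 0.5025:
  x_1 = (0.70·120 + 0.45·70) / 0.5025 = 115.50 / 0.5025 ≈ 229.9
  x_2 = (0.05·120 + 0.75·70) / 0.5025 = 58.50 / 0.5025 ≈ 116.4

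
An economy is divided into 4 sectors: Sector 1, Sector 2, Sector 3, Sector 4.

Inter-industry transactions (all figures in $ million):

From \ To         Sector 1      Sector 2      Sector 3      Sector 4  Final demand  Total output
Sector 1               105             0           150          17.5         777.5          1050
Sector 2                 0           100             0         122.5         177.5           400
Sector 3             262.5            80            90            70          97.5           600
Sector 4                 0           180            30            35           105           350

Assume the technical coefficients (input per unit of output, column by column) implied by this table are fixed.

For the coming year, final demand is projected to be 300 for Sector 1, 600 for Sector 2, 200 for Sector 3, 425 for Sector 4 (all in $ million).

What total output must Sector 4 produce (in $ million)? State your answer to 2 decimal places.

Technical coefficients a_ij = z_ij / X_j:
  a_11 = 105/1050 = 0.10, a_21 = 0/1050 = 0.00, a_31 = 262.5/1050 = 0.25, a_41 = 0/1050 = 0.00
  a_12 = 0/400 = 0.00, a_22 = 100/400 = 0.25, a_32 = 80/400 = 0.20, a_42 = 180/400 = 0.45
  a_13 = 150/600 = 0.25, a_23 = 0/600 = 0.00, a_33 = 90/600 = 0.15, a_43 = 30/600 = 0.05
  a_14 = 17.5/350 = 0.05, a_24 = 122.5/350 = 0.35, a_34 = 70/350 = 0.20, a_44 = 35/350 = 0.10
I − A =
  [   0.90     0.00    -0.25    -0.05]
  [   0.00     0.75     0.00    -0.35]
  [  -0.25    -0.20     0.85    -0.20]
  [   0.00    -0.45    -0.05     0.90]
Compute the cofactors C_ij = (−1)^(i+j)·(3×3 minor ij) of I−A; the adjugate is their transpose:
adj(I−A) = Cᵀ =
  [ 0.428875   0.087125   0.131250   0.086875]
  [ 0.004375   0.622625   0.015750   0.245875]
  [ 0.129375   0.248625   0.465750   0.207375]
  [ 0.009375   0.325125   0.033750   0.526875]
det(I−A) = Σ_j (I−A)_1j·C_1j = (0.90)(0.428875) + (0.00)(0.004375) + (-0.25)(0.129375) + (-0.05)(0.009375) = 0.353175
(I − A)⁻¹ = adj(I−A) / det(I−A) ≈
  [   1.2143     0.2467     0.3716     0.2460]
  [   0.0124     1.7629     0.0446     0.6962]
  [   0.3663     0.7040     1.3188     0.5872]
  [   0.0265     0.9206     0.0956     1.4918]
x = (I − A)⁻¹ d = adj(I−A)·d / det(I−A), with det(I−A) = 0.353175:
  x_1 = (0.428875·300 + 0.087125·600 + 0.131250·200 + 0.086875·425) / 0.353175 = 244.109375 / 0.353175 ≈ 691.19
  x_2 = (0.004375·300 + 0.622625·600 + 0.015750·200 + 0.245875·425) / 0.353175 = 482.534375 / 0.353175 ≈ 1366.28
  x_3 = (0.129375·300 + 0.248625·600 + 0.465750·200 + 0.207375·425) / 0.353175 = 369.271875 / 0.353175 ≈ 1045.58
  x_4 = (0.009375·300 + 0.325125·600 + 0.033750·200 + 0.526875·425) / 0.353175 = 428.559375 / 0.353175 ≈ 1213.45

x_4 = 1213.45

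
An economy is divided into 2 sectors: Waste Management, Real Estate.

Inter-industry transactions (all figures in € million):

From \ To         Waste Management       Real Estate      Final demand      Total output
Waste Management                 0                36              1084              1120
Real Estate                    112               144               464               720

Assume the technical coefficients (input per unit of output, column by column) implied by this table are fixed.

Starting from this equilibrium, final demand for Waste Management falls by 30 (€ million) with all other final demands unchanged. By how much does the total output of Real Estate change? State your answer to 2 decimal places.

Δx_R = -3.77

Technical coefficients a_ij = z_ij / X_j:
  a_WW = 0/1120 = 0.00, a_RW = 112/1120 = 0.10
  a_WR = 36/720 = 0.05, a_RR = 144/720 = 0.20
I − A =
  [   1.00    -0.05]
  [  -0.10     0.80]
det(I−A) = (1.00)(0.80) − (-0.05)(-0.10) = 0.7950
adj(I−A) = [[0.80, 0.05], [0.10, 1.00]]
(I − A)⁻¹ = adj(I−A) / det(I−A) ≈
  [   1.0063     0.0629]
  [   0.1258     1.2579]
Δx = (I − A)⁻¹ Δd with Δd having -30 in the Waste Management component and 0 elsewhere.
So Δx_R = L_RW · (-30), where L_RW = adj(I−A)_RW / det(I−A) = 0.10 / 0.7950.
Δx_R = 0.10 × (-30) / 0.7950 = -3.00 / 0.7950 ≈ -3.77.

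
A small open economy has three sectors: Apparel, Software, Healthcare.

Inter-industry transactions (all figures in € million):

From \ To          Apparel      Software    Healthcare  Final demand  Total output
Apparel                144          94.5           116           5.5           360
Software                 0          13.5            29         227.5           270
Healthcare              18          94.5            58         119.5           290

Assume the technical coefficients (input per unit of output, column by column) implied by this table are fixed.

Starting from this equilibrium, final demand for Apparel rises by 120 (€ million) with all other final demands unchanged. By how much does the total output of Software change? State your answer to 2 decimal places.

Δx_S = 1.45

Technical coefficients a_ij = z_ij / X_j:
  a_AA = 144/360 = 0.40, a_SA = 0/360 = 0.00, a_HA = 18/360 = 0.05
  a_AS = 94.5/270 = 0.35, a_SS = 13.5/270 = 0.05, a_HS = 94.5/270 = 0.35
  a_AH = 116/290 = 0.40, a_SH = 29/290 = 0.10, a_HH = 58/290 = 0.20
I − A =
  [   0.60    -0.35    -0.40]
  [   0.00     0.95    -0.10]
  [  -0.05    -0.35     0.80]
Cofactors of I−A, C_ij = (−1)^(i+j)·(minor ij) (rows/columns in the sector order above):
  C_11 = (0.95)(0.80) − (-0.10)(-0.35) = 0.7250
  C_12 = −[(0.00)(0.80) − (-0.10)(-0.05)] = 0.0050
  C_13 = (0.00)(-0.35) − (0.95)(-0.05) = 0.0475
  C_21 = −[(-0.35)(0.80) − (-0.40)(-0.35)] = 0.4200
  C_22 = (0.60)(0.80) − (-0.40)(-0.05) = 0.4600
  C_23 = −[(0.60)(-0.35) − (-0.35)(-0.05)] = 0.2275
  C_31 = (-0.35)(-0.10) − (-0.40)(0.95) = 0.4150
  C_32 = −[(0.60)(-0.10) − (-0.40)(0.00)] = 0.0600
  C_33 = (0.60)(0.95) − (-0.35)(0.00) = 0.5700
det(I−A) = Σ_j (I−A)_1j·C_1j = (0.60)(0.7250) + (-0.35)(0.0050) + (-0.40)(0.0475) = 0.41425
adj(I−A) = Cᵀ =
  [ 0.7250   0.4200   0.4150]
  [ 0.0050   0.4600   0.0600]
  [ 0.0475   0.2275   0.5700]
(I − A)⁻¹ = adj(I−A) / det(I−A) ≈
  [   1.7502     1.0139     1.0018]
  [   0.0121     1.1104     0.1448]
  [   0.1147     0.5492     1.3760]
Δx = (I − A)⁻¹ Δd with Δd having +120 in the Apparel component and 0 elsewhere.
So Δx_S = L_SA · (+120), where L_SA = adj(I−A)_SA / det(I−A) = 0.0050 / 0.41425.
Δx_S = 0.0050 × (+120) / 0.41425 = 0.60 / 0.41425 ≈ 1.45.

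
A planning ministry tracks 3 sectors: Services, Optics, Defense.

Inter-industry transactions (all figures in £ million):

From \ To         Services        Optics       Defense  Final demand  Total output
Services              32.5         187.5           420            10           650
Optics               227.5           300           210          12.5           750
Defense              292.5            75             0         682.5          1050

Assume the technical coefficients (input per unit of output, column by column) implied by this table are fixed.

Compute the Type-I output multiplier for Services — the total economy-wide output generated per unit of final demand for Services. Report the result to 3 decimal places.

Technical coefficients a_ij = z_ij / X_j:
  a_SS = 32.5/650 = 0.05, a_OS = 227.5/650 = 0.35, a_DS = 292.5/650 = 0.45
  a_SO = 187.5/750 = 0.25, a_OO = 300/750 = 0.40, a_DO = 75/750 = 0.10
  a_SD = 420/1050 = 0.40, a_OD = 210/1050 = 0.20, a_DD = 0/1050 = 0.00
I − A =
  [   0.95    -0.25    -0.40]
  [  -0.35     0.60    -0.20]
  [  -0.45    -0.10     1.00]
Cofactors of I−A, C_ij = (−1)^(i+j)·(minor ij) (rows/columns in the sector order above):
  C_11 = (0.60)(1.00) − (-0.20)(-0.10) = 0.5800
  C_12 = −[(-0.35)(1.00) − (-0.20)(-0.45)] = 0.4400
  C_13 = (-0.35)(-0.10) − (0.60)(-0.45) = 0.3050
  C_21 = −[(-0.25)(1.00) − (-0.40)(-0.10)] = 0.2900
  C_22 = (0.95)(1.00) − (-0.40)(-0.45) = 0.7700
  C_23 = −[(0.95)(-0.10) − (-0.25)(-0.45)] = 0.2075
  C_31 = (-0.25)(-0.20) − (-0.40)(0.60) = 0.2900
  C_32 = −[(0.95)(-0.20) − (-0.40)(-0.35)] = 0.3300
  C_33 = (0.95)(0.60) − (-0.25)(-0.35) = 0.4825
det(I−A) = Σ_j (I−A)_1j·C_1j = (0.95)(0.5800) + (-0.25)(0.4400) + (-0.40)(0.3050) = 0.3190
adj(I−A) = Cᵀ =
  [ 0.5800   0.2900   0.2900]
  [ 0.4400   0.7700   0.3300]
  [ 0.3050   0.2075   0.4825]
(I − A)⁻¹ = adj(I−A) / det(I−A) ≈
  [   1.8182     0.9091     0.9091]
  [   1.3793     2.4138     1.0345]
  [   0.9561     0.6505     1.5125]
The output multiplier for sector j is the column-j sum of the Leontief inverse (I − A)⁻¹ = adj(I−A) / det(I−A).
Column S of adj(I−A): (0.5800, 0.4400, 0.3050); det(I−A) = 0.3190.
m_S = (0.5800 + 0.4400 + 0.3050) / 0.3190 = 1.325 / 0.3190 ≈ 4.154.

m_S = 4.154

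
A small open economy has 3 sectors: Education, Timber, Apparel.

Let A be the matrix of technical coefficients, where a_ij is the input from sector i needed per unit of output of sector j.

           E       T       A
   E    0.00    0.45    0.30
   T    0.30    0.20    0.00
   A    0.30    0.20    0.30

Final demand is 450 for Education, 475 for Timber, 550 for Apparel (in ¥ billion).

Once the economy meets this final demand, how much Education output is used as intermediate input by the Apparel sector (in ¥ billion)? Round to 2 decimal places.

z_EA = 527.20

I − A =
  [   1.00    -0.45    -0.30]
  [  -0.30     0.80     0.00]
  [  -0.30    -0.20     0.70]
Cofactors of I−A, C_ij = (−1)^(i+j)·(minor ij) (rows/columns in the sector order above):
  C_11 = (0.80)(0.70) − (0.00)(-0.20) = 0.5600
  C_12 = −[(-0.30)(0.70) − (0.00)(-0.30)] = 0.2100
  C_13 = (-0.30)(-0.20) − (0.80)(-0.30) = 0.3000
  C_21 = −[(-0.45)(0.70) − (-0.30)(-0.20)] = 0.3750
  C_22 = (1.00)(0.70) − (-0.30)(-0.30) = 0.6100
  C_23 = −[(1.00)(-0.20) − (-0.45)(-0.30)] = 0.3350
  C_31 = (-0.45)(0.00) − (-0.30)(0.80) = 0.2400
  C_32 = −[(1.00)(0.00) − (-0.30)(-0.30)] = 0.0900
  C_33 = (1.00)(0.80) − (-0.45)(-0.30) = 0.6650
det(I−A) = Σ_j (I−A)_1j·C_1j = (1.00)(0.5600) + (-0.45)(0.2100) + (-0.30)(0.3000) = 0.3755
adj(I−A) = Cᵀ =
  [ 0.5600   0.3750   0.2400]
  [ 0.2100   0.6100   0.0900]
  [ 0.3000   0.3350   0.6650]
(I − A)⁻¹ = adj(I−A) / det(I−A) ≈
  [   1.4913     0.9987     0.6391]
  [   0.5593     1.6245     0.2397]
  [   0.7989     0.8921     1.7710]
First solve x = (I − A)⁻¹ d = adj(I−A)·d / det(I−A); in particular x_A = (0.3000·450 + 0.3350·475 + 0.6650·550) / 0.3755 = 659.875 / 0.3755 ≈ 1757.3236.
Intermediate flow from E to A: z_EA = a_EA · x_A = 0.30 × 659.875 / 0.3755 = 197.9625 / 0.3755 ≈ 527.20.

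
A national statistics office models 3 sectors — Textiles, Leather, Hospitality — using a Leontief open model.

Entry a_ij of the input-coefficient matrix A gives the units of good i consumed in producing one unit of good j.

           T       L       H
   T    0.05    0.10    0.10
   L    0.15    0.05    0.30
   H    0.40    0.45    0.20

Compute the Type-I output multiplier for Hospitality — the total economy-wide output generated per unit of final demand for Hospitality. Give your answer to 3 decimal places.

I − A =
  [   0.95    -0.10    -0.10]
  [  -0.15     0.95    -0.30]
  [  -0.40    -0.45     0.80]
Cofactors of I−A, C_ij = (−1)^(i+j)·(minor ij) (rows/columns in the sector order above):
  C_11 = (0.95)(0.80) − (-0.30)(-0.45) = 0.6250
  C_12 = −[(-0.15)(0.80) − (-0.30)(-0.40)] = 0.2400
  C_13 = (-0.15)(-0.45) − (0.95)(-0.40) = 0.4475
  C_21 = −[(-0.10)(0.80) − (-0.10)(-0.45)] = 0.1250
  C_22 = (0.95)(0.80) − (-0.10)(-0.40) = 0.7200
  C_23 = −[(0.95)(-0.45) − (-0.10)(-0.40)] = 0.4675
  C_31 = (-0.10)(-0.30) − (-0.10)(0.95) = 0.1250
  C_32 = −[(0.95)(-0.30) − (-0.10)(-0.15)] = 0.3000
  C_33 = (0.95)(0.95) − (-0.10)(-0.15) = 0.8875
det(I−A) = Σ_j (I−A)_1j·C_1j = (0.95)(0.6250) + (-0.10)(0.2400) + (-0.10)(0.4475) = 0.5250
adj(I−A) = Cᵀ =
  [ 0.6250   0.1250   0.1250]
  [ 0.2400   0.7200   0.3000]
  [ 0.4475   0.4675   0.8875]
(I − A)⁻¹ = adj(I−A) / det(I−A) ≈
  [   1.1905     0.2381     0.2381]
  [   0.4571     1.3714     0.5714]
  [   0.8524     0.8905     1.6905]
The output multiplier for sector j is the column-j sum of the Leontief inverse (I − A)⁻¹ = adj(I−A) / det(I−A).
Column H of adj(I−A): (0.1250, 0.3000, 0.8875); det(I−A) = 0.5250.
m_H = (0.1250 + 0.3000 + 0.8875) / 0.5250 = 1.3125 / 0.5250 = 2.500.

m_H = 2.500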